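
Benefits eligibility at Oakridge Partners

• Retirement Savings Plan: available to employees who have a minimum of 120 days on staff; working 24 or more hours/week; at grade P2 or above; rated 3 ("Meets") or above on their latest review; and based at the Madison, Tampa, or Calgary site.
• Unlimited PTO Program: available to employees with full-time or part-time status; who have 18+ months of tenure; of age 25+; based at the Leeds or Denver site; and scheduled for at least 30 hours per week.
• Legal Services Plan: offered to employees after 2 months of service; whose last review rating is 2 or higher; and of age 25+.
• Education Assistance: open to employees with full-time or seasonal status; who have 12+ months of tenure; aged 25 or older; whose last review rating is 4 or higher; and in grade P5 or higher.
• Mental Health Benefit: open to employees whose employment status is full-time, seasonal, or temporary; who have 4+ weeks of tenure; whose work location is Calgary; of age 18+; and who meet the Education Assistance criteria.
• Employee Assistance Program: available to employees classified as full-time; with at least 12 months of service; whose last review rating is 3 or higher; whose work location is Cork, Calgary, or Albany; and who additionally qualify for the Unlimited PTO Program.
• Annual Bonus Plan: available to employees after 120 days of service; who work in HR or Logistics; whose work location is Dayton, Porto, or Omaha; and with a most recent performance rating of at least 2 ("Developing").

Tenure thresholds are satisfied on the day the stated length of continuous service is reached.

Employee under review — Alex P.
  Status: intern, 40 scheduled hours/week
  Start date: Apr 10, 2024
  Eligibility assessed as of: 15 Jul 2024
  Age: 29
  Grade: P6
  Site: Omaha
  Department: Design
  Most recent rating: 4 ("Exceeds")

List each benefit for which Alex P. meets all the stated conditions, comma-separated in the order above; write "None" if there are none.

Service from Apr 10, 2024 to 15 Jul 2024: 96 days.
Retirement Savings Plan — service 96 days < 120 days ✗ → not eligible.
Unlimited PTO Program — status intern ✗ (requires full-time or part-time) → not eligible.
Legal Services Plan — service 96 days ≥ 2 months (≈60 days) ✓; rating 4 ≥ 2 ✓; age 29 ≥ 25 ✓ → eligible.
Education Assistance — status intern ✗ (requires full-time or seasonal) → not eligible.
Mental Health Benefit — status intern ✗ (requires full-time, seasonal, or temporary) → not eligible.
Employee Assistance Program — status intern ✗ (requires full-time) → not eligible.
Annual Bonus Plan — service 96 days < 120 days ✗ → not eligible.

Legal Services Plan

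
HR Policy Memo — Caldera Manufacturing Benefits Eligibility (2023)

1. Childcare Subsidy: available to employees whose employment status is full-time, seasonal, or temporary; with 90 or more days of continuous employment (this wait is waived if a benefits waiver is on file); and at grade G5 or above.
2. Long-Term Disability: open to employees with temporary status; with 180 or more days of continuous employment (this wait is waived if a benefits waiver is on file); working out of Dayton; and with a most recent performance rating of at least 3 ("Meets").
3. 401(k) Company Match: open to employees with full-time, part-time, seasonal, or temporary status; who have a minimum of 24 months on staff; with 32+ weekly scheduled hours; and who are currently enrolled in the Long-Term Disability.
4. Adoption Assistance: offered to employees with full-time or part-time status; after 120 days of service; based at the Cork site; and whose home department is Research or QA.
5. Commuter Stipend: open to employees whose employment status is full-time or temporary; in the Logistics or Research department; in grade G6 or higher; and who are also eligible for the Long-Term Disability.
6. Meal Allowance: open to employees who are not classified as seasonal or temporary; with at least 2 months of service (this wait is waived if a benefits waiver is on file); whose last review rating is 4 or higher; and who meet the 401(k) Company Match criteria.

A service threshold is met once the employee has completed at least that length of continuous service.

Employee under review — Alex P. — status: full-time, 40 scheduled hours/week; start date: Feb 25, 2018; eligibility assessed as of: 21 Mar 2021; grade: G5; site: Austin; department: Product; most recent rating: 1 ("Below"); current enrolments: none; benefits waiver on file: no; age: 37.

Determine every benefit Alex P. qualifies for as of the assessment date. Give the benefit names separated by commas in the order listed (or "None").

Service from Feb 25, 2018 to 21 Mar 2021: 1120 days.
Childcare Subsidy — status full-time ✓; no waiver, service 1120 days ≥ 90 days ✓; grade G5 ≥ G5 ✓ → eligible.
Long-Term Disability — status full-time ✗ (requires temporary) → not eligible.
401(k) Company Match — status full-time ✓; service 1120 days ≥ 24 months (≈720 days) ✓; 40 hrs/wk ≥ 32 ✓; not enrolled in Long-Term Disability ✗ → not eligible.
Adoption Assistance — status full-time ✓; service 1120 days ≥ 120 days ✓; site Austin ✗ (not Cork) → not eligible.
Commuter Stipend — status full-time ✓; dept Product ✗ → not eligible.
Meal Allowance — status full-time ✓ (not excluded); no waiver, service 1120 days ≥ 2 months (≈60 days) ✓; rating 1 < 4 ✗ → not eligible.

Childcare Subsidy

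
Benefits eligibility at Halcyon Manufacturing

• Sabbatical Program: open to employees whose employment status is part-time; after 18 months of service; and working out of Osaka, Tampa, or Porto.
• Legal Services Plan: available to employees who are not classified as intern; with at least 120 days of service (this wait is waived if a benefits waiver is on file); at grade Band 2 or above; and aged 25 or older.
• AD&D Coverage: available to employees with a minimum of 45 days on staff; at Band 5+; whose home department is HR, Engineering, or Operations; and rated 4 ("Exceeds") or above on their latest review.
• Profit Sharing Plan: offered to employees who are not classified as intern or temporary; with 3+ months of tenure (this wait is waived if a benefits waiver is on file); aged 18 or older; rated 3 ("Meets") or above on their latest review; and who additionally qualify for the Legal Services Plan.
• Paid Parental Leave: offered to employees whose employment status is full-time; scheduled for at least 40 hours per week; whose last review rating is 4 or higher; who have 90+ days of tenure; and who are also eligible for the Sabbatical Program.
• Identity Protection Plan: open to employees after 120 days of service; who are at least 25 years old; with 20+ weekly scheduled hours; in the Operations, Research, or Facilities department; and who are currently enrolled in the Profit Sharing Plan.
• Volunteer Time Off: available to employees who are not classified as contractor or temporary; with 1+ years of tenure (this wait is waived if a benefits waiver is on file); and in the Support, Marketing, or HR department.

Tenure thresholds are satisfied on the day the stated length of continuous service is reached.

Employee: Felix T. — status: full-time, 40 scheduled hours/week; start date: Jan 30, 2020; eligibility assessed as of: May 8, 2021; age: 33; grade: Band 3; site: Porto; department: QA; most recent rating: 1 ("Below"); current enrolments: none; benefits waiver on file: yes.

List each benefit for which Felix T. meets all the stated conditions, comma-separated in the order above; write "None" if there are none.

Service from Jan 30, 2020 to May 8, 2021: 464 days.
Sabbatical Program — status full-time ✗ (requires part-time) → not eligible.
Legal Services Plan — status full-time ✓ (not excluded); benefits waiver on file ✓; grade Band 3 ≥ Band 2 ✓; age 33 ≥ 25 ✓ → eligible.
AD&D Coverage — service 464 days ≥ 45 days ✓; grade Band 3 < Band 5 ✗ → not eligible.
Profit Sharing Plan — status full-time ✓ (not excluded); benefits waiver on file ✓; age 33 ≥ 18 ✓; rating 1 < 3 ✗ → not eligible.
Paid Parental Leave — status full-time ✓; 40 hrs/wk ≥ 40 ✓; rating 1 < 4 ✗ → not eligible.
Identity Protection Plan — service 464 days ≥ 120 days ✓; age 33 ≥ 25 ✓; 40 hrs/wk ≥ 20 ✓; dept QA ✗ → not eligible.
Volunteer Time Off — status full-time ✓ (not excluded); benefits waiver on file ✓; dept QA ✗ → not eligible.

Legal Services Plan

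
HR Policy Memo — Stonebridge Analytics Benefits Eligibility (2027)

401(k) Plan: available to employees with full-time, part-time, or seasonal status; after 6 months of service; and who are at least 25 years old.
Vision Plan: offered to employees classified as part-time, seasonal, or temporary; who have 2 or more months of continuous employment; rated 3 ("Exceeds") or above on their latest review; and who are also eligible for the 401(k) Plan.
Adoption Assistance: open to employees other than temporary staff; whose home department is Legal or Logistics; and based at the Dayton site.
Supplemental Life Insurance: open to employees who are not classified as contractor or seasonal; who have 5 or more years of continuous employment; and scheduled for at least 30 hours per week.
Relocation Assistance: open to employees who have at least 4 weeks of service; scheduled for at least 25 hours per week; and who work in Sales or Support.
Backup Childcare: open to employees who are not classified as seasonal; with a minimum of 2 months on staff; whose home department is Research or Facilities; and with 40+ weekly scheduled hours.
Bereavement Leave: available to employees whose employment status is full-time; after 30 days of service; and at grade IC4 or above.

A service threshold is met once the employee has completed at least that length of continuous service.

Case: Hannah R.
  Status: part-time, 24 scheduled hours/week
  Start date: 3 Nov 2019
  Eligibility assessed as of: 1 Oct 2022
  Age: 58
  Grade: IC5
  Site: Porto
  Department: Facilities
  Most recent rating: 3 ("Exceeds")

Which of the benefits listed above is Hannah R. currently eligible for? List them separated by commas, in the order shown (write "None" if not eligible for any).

Service from 3 Nov 2019 to 1 Oct 2022: 1063 days.
401(k) Plan — status part-time ✓; service 1063 days ≥ 6 months (≈180 days) ✓; age 58 ≥ 25 ✓ → eligible.
Vision Plan — status part-time ✓; service 1063 days ≥ 2 months (≈60 days) ✓; rating 3 ≥ 3 ✓; eligible for 401(k) Plan ✓ → eligible.
Adoption Assistance — status part-time ✓ (not excluded); dept Facilities ✗ → not eligible.
Supplemental Life Insurance — status part-time ✓ (not excluded); service 1063 days < 5 years (≈1825 days) ✗ → not eligible.
Relocation Assistance — service 1063 days ≥ 4 weeks (≈28 days) ✓; 24 hrs/wk < 25 ✗ → not eligible.
Backup Childcare — status part-time ✓ (not excluded); service 1063 days ≥ 2 months (≈60 days) ✓; dept Facilities ✓; 24 hrs/wk < 40 ✗ → not eligible.
Bereavement Leave — status part-time ✗ (requires full-time) → not eligible.

401(k) Plan, Vision Plan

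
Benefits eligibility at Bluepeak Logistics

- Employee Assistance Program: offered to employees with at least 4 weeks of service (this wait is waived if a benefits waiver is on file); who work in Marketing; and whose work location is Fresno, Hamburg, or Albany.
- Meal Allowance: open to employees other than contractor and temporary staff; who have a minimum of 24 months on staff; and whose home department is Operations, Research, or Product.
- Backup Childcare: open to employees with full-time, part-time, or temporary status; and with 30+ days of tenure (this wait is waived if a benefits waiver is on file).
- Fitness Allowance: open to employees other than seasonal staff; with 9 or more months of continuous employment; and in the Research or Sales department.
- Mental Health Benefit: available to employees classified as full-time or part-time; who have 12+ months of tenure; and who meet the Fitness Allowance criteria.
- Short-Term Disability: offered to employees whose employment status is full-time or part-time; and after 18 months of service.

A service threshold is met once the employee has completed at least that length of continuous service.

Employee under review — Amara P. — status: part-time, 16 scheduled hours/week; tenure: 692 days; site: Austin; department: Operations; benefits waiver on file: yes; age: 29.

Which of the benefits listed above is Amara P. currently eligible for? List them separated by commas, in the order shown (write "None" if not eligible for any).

Backup Childcare, Short-Term Disability

Employee Assistance Program — benefits waiver on file ✓; dept Operations ✗ → not eligible.
Meal Allowance — status part-time ✓ (not excluded); service 692 days < 24 months (≈720 days) ✗ → not eligible.
Backup Childcare — status part-time ✓; benefits waiver on file ✓ → eligible.
Fitness Allowance — status part-time ✓ (not excluded); service 692 days ≥ 9 months (≈270 days) ✓; dept Operations ✗ → not eligible.
Mental Health Benefit — status part-time ✓; service 692 days ≥ 12 months (≈360 days) ✓; not eligible for Fitness Allowance ✗ → not eligible.
Short-Term Disability — status part-time ✓; service 692 days ≥ 18 months (≈540 days) ✓ → eligible.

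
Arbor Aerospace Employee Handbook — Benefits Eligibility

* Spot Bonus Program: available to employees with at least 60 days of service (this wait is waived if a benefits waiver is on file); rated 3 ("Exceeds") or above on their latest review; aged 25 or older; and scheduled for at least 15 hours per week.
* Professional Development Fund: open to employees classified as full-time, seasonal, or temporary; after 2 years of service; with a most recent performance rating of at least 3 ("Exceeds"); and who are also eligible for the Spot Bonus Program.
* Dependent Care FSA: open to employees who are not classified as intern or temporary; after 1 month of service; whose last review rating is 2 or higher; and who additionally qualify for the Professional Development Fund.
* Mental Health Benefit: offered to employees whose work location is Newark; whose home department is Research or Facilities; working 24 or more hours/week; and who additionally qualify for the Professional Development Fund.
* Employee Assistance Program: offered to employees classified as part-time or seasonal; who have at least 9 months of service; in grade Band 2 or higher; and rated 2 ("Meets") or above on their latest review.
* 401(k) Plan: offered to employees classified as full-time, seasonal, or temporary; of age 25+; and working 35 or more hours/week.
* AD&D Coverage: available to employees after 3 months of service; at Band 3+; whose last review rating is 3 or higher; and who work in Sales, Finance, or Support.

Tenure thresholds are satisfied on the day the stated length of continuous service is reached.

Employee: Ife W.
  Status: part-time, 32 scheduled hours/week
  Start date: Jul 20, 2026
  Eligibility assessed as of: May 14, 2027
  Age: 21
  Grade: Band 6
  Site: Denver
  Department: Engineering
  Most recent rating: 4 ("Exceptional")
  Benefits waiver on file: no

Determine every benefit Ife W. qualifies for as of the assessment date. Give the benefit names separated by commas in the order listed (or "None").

Employee Assistance Program

Service from Jul 20, 2026 to May 14, 2027: 298 days.
Spot Bonus Program — no waiver, service 298 days ≥ 60 days ✓; rating 4 ≥ 3 ✓; age 21 < 25 ✗ → not eligible.
Professional Development Fund — status part-time ✗ (requires full-time, seasonal, or temporary) → not eligible.
Dependent Care FSA — status part-time ✓ (not excluded); service 298 days ≥ 1 month (≈30 days) ✓; rating 4 ≥ 2 ✓; not eligible for Professional Development Fund ✗ → not eligible.
Mental Health Benefit — site Denver ✗ (not Newark) → not eligible.
Employee Assistance Program — status part-time ✓; service 298 days ≥ 9 months (≈270 days) ✓; grade Band 6 ≥ Band 2 ✓; rating 4 ≥ 2 ✓ → eligible.
401(k) Plan — status part-time ✗ (requires full-time, seasonal, or temporary) → not eligible.
AD&D Coverage — service 298 days ≥ 3 months (≈90 days) ✓; grade Band 6 ≥ Band 3 ✓; rating 4 ≥ 3 ✓; dept Engineering ✗ → not eligible.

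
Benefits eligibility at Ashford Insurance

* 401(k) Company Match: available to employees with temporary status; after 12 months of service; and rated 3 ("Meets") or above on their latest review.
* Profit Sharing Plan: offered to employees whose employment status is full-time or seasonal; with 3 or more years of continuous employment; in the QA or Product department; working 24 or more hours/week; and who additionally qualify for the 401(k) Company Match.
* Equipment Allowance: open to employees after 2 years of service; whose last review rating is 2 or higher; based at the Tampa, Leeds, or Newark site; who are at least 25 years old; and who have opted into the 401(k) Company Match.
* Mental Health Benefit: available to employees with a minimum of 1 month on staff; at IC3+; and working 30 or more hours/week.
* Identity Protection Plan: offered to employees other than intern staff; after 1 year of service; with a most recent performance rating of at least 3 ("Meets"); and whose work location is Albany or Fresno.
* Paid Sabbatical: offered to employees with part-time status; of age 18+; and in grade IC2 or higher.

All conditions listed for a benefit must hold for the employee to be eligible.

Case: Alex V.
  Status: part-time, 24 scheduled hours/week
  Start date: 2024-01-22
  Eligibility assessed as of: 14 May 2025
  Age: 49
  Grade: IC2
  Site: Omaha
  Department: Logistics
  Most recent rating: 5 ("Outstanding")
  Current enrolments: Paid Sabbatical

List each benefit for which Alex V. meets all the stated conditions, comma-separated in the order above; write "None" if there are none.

Paid Sabbatical

Service from 2024-01-22 to 14 May 2025: 478 days.
401(k) Company Match — status part-time ✗ (requires temporary) → not eligible.
Profit Sharing Plan — status part-time ✗ (requires full-time or seasonal) → not eligible.
Equipment Allowance — service 478 days < 2 years (≈730 days) ✗ → not eligible.
Mental Health Benefit — service 478 days ≥ 1 month (≈30 days) ✓; grade IC2 < IC3 ✗ → not eligible.
Identity Protection Plan — status part-time ✓ (not excluded); service 478 days ≥ 1 year (≈365 days) ✓; rating 5 ≥ 3 ✓; site Omaha ✗ (not Albany or Fresno) → not eligible.
Paid Sabbatical — status part-time ✓; age 49 ≥ 18 ✓; grade IC2 ≥ IC2 ✓ → eligible.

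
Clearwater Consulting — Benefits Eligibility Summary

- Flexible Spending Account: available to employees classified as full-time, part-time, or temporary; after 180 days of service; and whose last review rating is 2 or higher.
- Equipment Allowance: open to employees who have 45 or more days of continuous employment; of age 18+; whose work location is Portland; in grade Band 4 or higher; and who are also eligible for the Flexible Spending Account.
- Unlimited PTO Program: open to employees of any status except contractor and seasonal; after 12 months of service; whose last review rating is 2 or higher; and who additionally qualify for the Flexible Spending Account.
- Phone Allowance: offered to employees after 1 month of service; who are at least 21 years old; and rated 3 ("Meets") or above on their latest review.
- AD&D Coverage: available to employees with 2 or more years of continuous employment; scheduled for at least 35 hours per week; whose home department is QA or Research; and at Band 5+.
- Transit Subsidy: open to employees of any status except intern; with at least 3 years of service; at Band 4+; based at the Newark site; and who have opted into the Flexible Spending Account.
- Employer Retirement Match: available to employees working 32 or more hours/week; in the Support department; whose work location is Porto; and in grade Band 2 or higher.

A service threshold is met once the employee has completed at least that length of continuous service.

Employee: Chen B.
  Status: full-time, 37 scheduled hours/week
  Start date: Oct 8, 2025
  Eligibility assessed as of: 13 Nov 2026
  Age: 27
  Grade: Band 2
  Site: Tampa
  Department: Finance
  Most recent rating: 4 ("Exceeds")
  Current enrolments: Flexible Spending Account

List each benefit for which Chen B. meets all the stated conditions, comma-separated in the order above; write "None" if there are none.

Service from Oct 8, 2025 to 13 Nov 2026: 401 days.
Flexible Spending Account — status full-time ✓; service 401 days ≥ 180 days ✓; rating 4 ≥ 2 ✓ → eligible.
Equipment Allowance — service 401 days ≥ 45 days ✓; age 27 ≥ 18 ✓; site Tampa ✗ (not Portland) → not eligible.
Unlimited PTO Program — status full-time ✓ (not excluded); service 401 days ≥ 12 months (≈360 days) ✓; rating 4 ≥ 2 ✓; eligible for Flexible Spending Account ✓ → eligible.
Phone Allowance — service 401 days ≥ 1 month (≈30 days) ✓; age 27 ≥ 21 ✓; rating 4 ≥ 3 ✓ → eligible.
AD&D Coverage — service 401 days < 2 years (≈730 days) ✗ → not eligible.
Transit Subsidy — status full-time ✓ (not excluded); service 401 days < 3 years (≈1095 days) ✗ → not eligible.
Employer Retirement Match — 37 hrs/wk ≥ 32 ✓; dept Finance ✗ → not eligible.

Flexible Spending Account, Unlimited PTO Program, Phone Allowance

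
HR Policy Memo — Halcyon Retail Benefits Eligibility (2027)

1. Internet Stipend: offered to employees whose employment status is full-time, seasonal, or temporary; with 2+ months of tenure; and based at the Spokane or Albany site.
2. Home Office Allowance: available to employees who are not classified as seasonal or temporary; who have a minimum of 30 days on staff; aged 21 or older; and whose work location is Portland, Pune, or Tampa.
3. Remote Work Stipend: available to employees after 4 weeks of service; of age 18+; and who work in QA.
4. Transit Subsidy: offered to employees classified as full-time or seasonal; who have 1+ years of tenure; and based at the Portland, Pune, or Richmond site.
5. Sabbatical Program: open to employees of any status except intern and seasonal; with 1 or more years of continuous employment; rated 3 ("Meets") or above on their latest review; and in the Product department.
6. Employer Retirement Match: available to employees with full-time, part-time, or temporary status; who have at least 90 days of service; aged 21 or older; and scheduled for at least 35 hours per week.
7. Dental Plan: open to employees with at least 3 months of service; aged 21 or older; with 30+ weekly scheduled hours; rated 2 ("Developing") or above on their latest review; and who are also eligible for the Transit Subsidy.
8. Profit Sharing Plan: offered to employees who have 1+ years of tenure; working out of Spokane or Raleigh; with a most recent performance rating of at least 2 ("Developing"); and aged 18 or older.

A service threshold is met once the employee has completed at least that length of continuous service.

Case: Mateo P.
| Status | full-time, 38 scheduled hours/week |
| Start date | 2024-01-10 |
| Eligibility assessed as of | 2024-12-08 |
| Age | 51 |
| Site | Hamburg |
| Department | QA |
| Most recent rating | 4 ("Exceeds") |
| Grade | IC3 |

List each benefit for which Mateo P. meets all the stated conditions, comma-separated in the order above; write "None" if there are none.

Service from 2024-01-10 to 2024-12-08: 333 days.
Internet Stipend — status full-time ✓; service 333 days ≥ 2 months (≈60 days) ✓; site Hamburg ✗ (not Spokane or Albany) → not eligible.
Home Office Allowance — status full-time ✓ (not excluded); service 333 days ≥ 30 days ✓; age 51 ≥ 21 ✓; site Hamburg ✗ (not Portland, Pune, or Tampa) → not eligible.
Remote Work Stipend — service 333 days ≥ 4 weeks (≈28 days) ✓; age 51 ≥ 18 ✓; dept QA ✓ → eligible.
Transit Subsidy — status full-time ✓; service 333 days < 1 year (≈365 days) ✗ → not eligible.
Sabbatical Program — status full-time ✓ (not excluded); service 333 days < 1 year (≈365 days) ✗ → not eligible.
Employer Retirement Match — status full-time ✓; service 333 days ≥ 90 days ✓; age 51 ≥ 21 ✓; 38 hrs/wk ≥ 35 ✓ → eligible.
Dental Plan — service 333 days ≥ 3 months (≈90 days) ✓; age 51 ≥ 21 ✓; 38 hrs/wk ≥ 30 ✓; rating 4 ≥ 2 ✓; not eligible for Transit Subsidy ✗ → not eligible.
Profit Sharing Plan — service 333 days < 1 year (≈365 days) ✗ → not eligible.

Remote Work Stipend, Employer Retirement Match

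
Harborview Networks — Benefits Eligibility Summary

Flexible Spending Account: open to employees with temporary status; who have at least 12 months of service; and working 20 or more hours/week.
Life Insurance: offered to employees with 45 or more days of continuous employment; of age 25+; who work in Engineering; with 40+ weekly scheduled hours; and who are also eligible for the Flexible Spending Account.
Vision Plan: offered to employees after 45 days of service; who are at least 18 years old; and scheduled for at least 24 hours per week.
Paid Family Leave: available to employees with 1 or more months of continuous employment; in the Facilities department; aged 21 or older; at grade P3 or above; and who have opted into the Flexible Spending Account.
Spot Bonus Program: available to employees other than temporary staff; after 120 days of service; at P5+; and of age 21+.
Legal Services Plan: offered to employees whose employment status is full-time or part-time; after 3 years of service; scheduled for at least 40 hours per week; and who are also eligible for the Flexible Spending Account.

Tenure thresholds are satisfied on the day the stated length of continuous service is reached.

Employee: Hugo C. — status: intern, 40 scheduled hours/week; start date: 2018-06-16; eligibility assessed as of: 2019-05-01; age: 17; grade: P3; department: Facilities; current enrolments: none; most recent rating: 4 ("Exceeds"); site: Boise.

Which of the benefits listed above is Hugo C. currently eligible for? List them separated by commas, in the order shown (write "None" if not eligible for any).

None

Service from 2018-06-16 to 2019-05-01: 319 days.
Flexible Spending Account — status intern ✗ (requires temporary) → not eligible.
Life Insurance — service 319 days ≥ 45 days ✓; age 17 < 25 ✗ → not eligible.
Vision Plan — service 319 days ≥ 45 days ✓; age 17 < 18 ✗ → not eligible.
Paid Family Leave — service 319 days ≥ 1 month (≈30 days) ✓; dept Facilities ✓; age 17 < 21 ✗ → not eligible.
Spot Bonus Program — status intern ✓ (not excluded); service 319 days ≥ 120 days ✓; grade P3 < P5 ✗ → not eligible.
Legal Services Plan — status intern ✗ (requires full-time or part-time) → not eligible.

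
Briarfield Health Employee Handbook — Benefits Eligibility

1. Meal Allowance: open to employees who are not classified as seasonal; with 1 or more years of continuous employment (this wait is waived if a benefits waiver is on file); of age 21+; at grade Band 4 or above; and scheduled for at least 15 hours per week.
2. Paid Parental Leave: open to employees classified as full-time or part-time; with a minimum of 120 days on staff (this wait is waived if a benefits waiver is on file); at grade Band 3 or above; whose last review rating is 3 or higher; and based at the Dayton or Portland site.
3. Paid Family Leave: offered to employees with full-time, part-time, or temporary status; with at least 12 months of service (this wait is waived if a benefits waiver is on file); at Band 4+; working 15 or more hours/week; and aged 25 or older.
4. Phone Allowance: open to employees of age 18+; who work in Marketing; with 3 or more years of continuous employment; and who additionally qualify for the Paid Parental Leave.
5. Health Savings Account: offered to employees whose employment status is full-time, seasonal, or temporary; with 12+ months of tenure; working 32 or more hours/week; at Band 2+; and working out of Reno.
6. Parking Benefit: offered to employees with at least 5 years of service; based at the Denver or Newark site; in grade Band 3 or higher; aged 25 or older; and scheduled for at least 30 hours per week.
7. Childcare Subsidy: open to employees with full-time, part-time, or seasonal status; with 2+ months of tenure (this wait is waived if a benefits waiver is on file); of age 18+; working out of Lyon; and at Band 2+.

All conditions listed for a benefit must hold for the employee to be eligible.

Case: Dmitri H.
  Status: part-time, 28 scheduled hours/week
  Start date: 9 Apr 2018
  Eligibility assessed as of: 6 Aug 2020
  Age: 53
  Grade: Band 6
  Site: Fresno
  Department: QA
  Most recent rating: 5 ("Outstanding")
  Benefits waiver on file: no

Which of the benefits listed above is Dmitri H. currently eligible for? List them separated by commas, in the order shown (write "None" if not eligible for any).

Meal Allowance, Paid Family Leave

Service from 9 Apr 2018 to 6 Aug 2020: 850 days.
Meal Allowance — status part-time ✓ (not excluded); no waiver, service 850 days ≥ 1 year (≈365 days) ✓; age 53 ≥ 21 ✓; grade Band 6 ≥ Band 4 ✓; 28 hrs/wk ≥ 15 ✓ → eligible.
Paid Parental Leave — status part-time ✓; no waiver, service 850 days ≥ 120 days ✓; grade Band 6 ≥ Band 3 ✓; rating 5 ≥ 3 ✓; site Fresno ✗ (not Dayton or Portland) → not eligible.
Paid Family Leave — status part-time ✓; no waiver, service 850 days ≥ 12 months (≈360 days) ✓; grade Band 6 ≥ Band 4 ✓; 28 hrs/wk ≥ 15 ✓; age 53 ≥ 25 ✓ → eligible.
Phone Allowance — age 53 ≥ 18 ✓; dept QA ✗ → not eligible.
Health Savings Account — status part-time ✗ (requires full-time, seasonal, or temporary) → not eligible.
Parking Benefit — service 850 days < 5 years (≈1825 days) ✗ → not eligible.
Childcare Subsidy — status part-time ✓; no waiver, service 850 days ≥ 2 months (≈60 days) ✓; age 53 ≥ 18 ✓; site Fresno ✗ (not Lyon) → not eligible.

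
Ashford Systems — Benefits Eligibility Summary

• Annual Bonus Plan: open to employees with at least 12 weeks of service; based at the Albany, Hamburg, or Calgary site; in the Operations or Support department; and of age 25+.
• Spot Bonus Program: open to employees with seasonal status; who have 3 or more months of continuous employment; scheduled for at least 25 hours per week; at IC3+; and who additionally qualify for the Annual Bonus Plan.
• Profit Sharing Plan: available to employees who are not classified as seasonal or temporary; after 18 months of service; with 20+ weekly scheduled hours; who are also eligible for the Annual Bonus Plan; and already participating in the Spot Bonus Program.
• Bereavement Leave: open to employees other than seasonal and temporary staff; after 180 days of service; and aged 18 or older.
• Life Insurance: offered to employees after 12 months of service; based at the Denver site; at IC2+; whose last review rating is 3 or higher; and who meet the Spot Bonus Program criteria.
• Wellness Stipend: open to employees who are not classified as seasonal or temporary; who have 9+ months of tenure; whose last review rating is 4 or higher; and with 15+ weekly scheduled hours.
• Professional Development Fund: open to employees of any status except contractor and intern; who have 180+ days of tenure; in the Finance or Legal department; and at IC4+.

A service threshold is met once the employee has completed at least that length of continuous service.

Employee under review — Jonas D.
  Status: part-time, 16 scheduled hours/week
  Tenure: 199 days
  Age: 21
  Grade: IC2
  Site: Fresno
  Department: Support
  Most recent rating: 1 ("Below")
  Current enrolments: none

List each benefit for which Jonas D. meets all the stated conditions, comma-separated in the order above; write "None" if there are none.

Bereavement Leave

Annual Bonus Plan — service 199 days ≥ 12 weeks (≈84 days) ✓; site Fresno ✗ (not Albany, Hamburg, or Calgary) → not eligible.
Spot Bonus Program — status part-time ✗ (requires seasonal) → not eligible.
Profit Sharing Plan — status part-time ✓ (not excluded); service 199 days < 18 months (≈540 days) ✗ → not eligible.
Bereavement Leave — status part-time ✓ (not excluded); service 199 days ≥ 180 days ✓; age 21 ≥ 18 ✓ → eligible.
Life Insurance — service 199 days < 12 months (≈360 days) ✗ → not eligible.
Wellness Stipend — status part-time ✓ (not excluded); service 199 days < 9 months (≈270 days) ✗ → not eligible.
Professional Development Fund — status part-time ✓ (not excluded); service 199 days ≥ 180 days ✓; dept Support ✗ → not eligible.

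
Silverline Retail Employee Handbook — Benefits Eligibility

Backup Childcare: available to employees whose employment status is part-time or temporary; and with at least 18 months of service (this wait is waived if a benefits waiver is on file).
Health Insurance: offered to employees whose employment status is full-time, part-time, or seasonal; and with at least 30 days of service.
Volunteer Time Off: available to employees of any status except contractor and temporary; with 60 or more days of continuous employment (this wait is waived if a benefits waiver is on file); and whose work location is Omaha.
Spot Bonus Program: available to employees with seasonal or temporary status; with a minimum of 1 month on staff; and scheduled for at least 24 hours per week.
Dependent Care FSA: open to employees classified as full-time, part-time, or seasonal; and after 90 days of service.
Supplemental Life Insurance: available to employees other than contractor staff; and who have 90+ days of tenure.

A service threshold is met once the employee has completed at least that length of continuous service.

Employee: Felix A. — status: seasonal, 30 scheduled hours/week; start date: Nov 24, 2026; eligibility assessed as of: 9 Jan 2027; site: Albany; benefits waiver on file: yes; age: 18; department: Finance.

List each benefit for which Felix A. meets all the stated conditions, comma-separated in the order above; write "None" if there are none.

Health Insurance, Spot Bonus Program

Service from Nov 24, 2026 to 9 Jan 2027: 46 days.
Backup Childcare — status seasonal ✗ (requires part-time or temporary) → not eligible.
Health Insurance — status seasonal ✓; service 46 days ≥ 30 days ✓ → eligible.
Volunteer Time Off — status seasonal ✓ (not excluded); benefits waiver on file ✓; site Albany ✗ (not Omaha) → not eligible.
Spot Bonus Program — status seasonal ✓; service 46 days ≥ 1 month (≈30 days) ✓; 30 hrs/wk ≥ 24 ✓ → eligible.
Dependent Care FSA — status seasonal ✓; service 46 days < 90 days ✗ → not eligible.
Supplemental Life Insurance — status seasonal ✓ (not excluded); service 46 days < 90 days ✗ → not eligible.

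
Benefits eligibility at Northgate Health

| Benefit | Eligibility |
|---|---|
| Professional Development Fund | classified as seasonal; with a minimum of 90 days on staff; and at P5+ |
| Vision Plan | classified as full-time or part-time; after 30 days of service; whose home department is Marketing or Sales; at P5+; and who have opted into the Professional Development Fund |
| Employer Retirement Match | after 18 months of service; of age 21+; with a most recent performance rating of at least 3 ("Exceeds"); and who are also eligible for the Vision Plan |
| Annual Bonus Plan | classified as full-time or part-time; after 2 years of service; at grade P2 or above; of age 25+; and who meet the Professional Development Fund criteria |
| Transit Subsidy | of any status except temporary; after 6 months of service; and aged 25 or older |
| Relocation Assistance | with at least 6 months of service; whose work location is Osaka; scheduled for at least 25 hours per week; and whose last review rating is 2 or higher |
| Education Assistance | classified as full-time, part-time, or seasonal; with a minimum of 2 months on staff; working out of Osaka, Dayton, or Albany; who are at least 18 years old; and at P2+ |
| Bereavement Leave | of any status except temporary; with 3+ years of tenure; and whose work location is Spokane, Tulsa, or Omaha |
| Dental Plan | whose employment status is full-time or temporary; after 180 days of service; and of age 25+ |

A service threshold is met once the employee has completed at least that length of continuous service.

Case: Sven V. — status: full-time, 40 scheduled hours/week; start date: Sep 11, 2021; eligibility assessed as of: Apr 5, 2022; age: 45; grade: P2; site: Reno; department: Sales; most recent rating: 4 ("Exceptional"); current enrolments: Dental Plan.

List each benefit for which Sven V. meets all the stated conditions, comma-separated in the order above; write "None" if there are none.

Transit Subsidy, Dental Plan

Service from Sep 11, 2021 to Apr 5, 2022: 206 days.
Professional Development Fund — status full-time ✗ (requires seasonal) → not eligible.
Vision Plan — status full-time ✓; service 206 days ≥ 30 days ✓; dept Sales ✓; grade P2 < P5 ✗ → not eligible.
Employer Retirement Match — service 206 days < 18 months (≈540 days) ✗ → not eligible.
Annual Bonus Plan — status full-time ✓; service 206 days < 2 years (≈730 days) ✗ → not eligible.
Transit Subsidy — status full-time ✓ (not excluded); service 206 days ≥ 6 months (≈180 days) ✓; age 45 ≥ 25 ✓ → eligible.
Relocation Assistance — service 206 days ≥ 6 months (≈180 days) ✓; site Reno ✗ (not Osaka) → not eligible.
Education Assistance — status full-time ✓; service 206 days ≥ 2 months (≈60 days) ✓; site Reno ✗ (not Osaka, Dayton, or Albany) → not eligible.
Bereavement Leave — status full-time ✓ (not excluded); service 206 days < 3 years (≈1095 days) ✗ → not eligible.
Dental Plan — status full-time ✓; service 206 days ≥ 180 days ✓; age 45 ≥ 25 ✓ → eligible.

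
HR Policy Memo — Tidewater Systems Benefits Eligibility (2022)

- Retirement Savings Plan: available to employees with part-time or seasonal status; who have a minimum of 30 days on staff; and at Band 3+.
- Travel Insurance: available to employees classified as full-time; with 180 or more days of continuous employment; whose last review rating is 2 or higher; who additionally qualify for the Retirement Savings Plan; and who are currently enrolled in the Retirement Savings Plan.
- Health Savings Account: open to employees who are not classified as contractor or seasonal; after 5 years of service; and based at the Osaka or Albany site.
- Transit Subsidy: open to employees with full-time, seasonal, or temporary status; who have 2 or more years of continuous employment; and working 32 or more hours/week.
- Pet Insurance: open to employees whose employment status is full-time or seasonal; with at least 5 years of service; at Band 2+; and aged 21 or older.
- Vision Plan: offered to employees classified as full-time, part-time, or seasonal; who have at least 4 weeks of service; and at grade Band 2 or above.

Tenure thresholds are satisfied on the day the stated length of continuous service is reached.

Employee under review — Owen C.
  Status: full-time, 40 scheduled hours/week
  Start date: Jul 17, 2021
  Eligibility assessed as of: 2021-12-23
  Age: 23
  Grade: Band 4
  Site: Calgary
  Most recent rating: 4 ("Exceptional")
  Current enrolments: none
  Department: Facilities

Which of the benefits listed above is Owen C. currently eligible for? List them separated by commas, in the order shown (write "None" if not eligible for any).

Service from Jul 17, 2021 to 2021-12-23: 159 days.
Retirement Savings Plan — status full-time ✗ (requires part-time or seasonal) → not eligible.
Travel Insurance — status full-time ✓; service 159 days < 180 days ✗ → not eligible.
Health Savings Account — status full-time ✓ (not excluded); service 159 days < 5 years (≈1825 days) ✗ → not eligible.
Transit Subsidy — status full-time ✓; service 159 days < 2 years (≈730 days) ✗ → not eligible.
Pet Insurance — status full-time ✓; service 159 days < 5 years (≈1825 days) ✗ → not eligible.
Vision Plan — status full-time ✓; service 159 days ≥ 4 weeks (≈28 days) ✓; grade Band 4 ≥ Band 2 ✓ → eligible.

Vision Plan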